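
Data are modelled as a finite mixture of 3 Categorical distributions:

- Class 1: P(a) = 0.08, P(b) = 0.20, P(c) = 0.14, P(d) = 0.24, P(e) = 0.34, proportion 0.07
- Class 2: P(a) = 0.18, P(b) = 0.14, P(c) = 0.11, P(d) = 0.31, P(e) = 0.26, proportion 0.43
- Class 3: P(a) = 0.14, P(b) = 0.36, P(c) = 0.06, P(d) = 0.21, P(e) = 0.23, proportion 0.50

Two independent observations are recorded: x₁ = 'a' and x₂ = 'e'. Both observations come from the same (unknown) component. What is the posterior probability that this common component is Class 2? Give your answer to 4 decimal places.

0.5278

The responsibility of component k is π_k f_k(x) divided by Σ_j π_j f_j(x).
Since both observations come from the same component, the likelihood for component k is f_k(x₁)·f_k(x₂).
  p_1 = [0.08] × [0.34] = 0.0272
  p_2 = [0.18] × [0.26] = 0.0468
  p_3 = [0.14] × [0.23] = 0.0322
Prior × likelihood for each component:
  π_1·p_1 = 0.07 × 0.0272 = 0.001904
  π_2·p_2 = 0.43 × 0.0468 = 0.020124
  π_3·p_3 = 0.50 × 0.0322 = 0.0161
Marginal: 0.001904 + 0.020124 + 0.0161 = 0.038128
So the posterior for Class 2 is 0.020124 / 0.038128 ≈ 0.5278.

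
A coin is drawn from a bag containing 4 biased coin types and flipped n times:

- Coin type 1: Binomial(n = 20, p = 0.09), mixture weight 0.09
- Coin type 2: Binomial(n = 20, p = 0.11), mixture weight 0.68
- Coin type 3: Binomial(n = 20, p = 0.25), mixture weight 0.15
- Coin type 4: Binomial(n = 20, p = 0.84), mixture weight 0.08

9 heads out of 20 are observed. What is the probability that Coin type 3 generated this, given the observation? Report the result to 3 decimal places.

The responsibility of component k is w_k f_k(x) divided by Σ_j w_j f_j(x).
Evaluate each component's likelihood at the observed value:
  L_1 = 2.30592e-05
  L_2 = 0.000109908
  L_3 = 0.0270608
  L_4 = 6.15232e-05
Weight by the priors:
  w_1·L_1 = 0.09 × 2.30592e-05 = 2.07533e-06
  w_2·L_2 = 0.68 × 0.000109908 = 7.47376e-05
  w_3·L_3 = 0.15 × 0.0270608 = 0.00405911
  w_4·L_4 = 0.08 × 6.15232e-05 = 4.92186e-06
Marginal: 2.07533e-06 + 7.47376e-05 + 0.00405911 + 4.92186e-06 = 0.00414085
Responsibility of Coin type 3: 0.00405911 / 0.00414085 ≈ 0.980

0.980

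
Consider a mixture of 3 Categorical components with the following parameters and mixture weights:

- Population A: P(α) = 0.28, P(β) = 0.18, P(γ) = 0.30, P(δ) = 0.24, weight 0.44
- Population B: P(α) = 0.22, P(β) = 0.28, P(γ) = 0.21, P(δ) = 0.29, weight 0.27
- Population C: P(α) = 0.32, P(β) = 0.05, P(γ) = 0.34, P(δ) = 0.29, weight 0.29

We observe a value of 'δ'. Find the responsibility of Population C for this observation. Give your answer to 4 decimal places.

0.3138

By Bayes' theorem, P(k | x) = π_k f_k(x) / Σ_j π_j f_j(x).
Component likelihoods at x = 'δ':
  p_A = P(δ | comp) = 0.24
  p_B = P(δ | comp) = 0.29
  p_C = P(δ | comp) = 0.29
Weight by the priors:
  π_A·p_A = 0.44 × 0.24 = 0.1056
  π_B·p_B = 0.27 × 0.29 = 0.0783
  π_C·p_C = 0.29 × 0.29 = 0.0841
Marginal: 0.1056 + 0.0783 + 0.0841 = 0.268
P(Population C | x) = 0.0841 / 0.268 ≈ 0.3138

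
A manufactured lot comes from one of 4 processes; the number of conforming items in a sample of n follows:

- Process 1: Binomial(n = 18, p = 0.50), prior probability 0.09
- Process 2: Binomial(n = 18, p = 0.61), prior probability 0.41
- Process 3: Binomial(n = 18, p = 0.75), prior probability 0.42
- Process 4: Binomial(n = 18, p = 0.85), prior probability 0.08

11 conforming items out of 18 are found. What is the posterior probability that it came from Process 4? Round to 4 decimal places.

0.0059

Apply Bayes' rule: the posterior for each component is proportional to its prior times its likelihood at x.
Evaluate each component's likelihood at the observed value:
  p_1 = C(18,11)·0.50^11·0.50^7 = 31824·0.000488281·0.0078125 = 0.121399
  p_2 = C(18,11)·0.61^11·0.39^7 = 31824·0.00435139·0.00137231 = 0.190036
  p_3 = C(18,11)·0.75^11·0.25^7 = 31824·0.0422351·6.10352e-05 = 0.0820368
  p_4 = C(18,11)·0.85^11·0.15^7 = 31824·0.167343·1.70859e-06 = 0.00909917
Weight by the priors:
  P(Z=1)·p_1 = 0.09 × 0.121399 = 0.0109259
  P(Z=2)·p_2 = 0.41 × 0.190036 = 0.0779146
  P(Z=3)·p_3 = 0.42 × 0.0820368 = 0.0344555
  P(Z=4)·p_4 = 0.08 × 0.00909917 = 0.000727934
Marginal: 0.0109259 + 0.0779146 + 0.0344555 + 0.000727934 = 0.124024
P(Process 4 | x) = 0.000727934 / 0.124024 ≈ 0.0059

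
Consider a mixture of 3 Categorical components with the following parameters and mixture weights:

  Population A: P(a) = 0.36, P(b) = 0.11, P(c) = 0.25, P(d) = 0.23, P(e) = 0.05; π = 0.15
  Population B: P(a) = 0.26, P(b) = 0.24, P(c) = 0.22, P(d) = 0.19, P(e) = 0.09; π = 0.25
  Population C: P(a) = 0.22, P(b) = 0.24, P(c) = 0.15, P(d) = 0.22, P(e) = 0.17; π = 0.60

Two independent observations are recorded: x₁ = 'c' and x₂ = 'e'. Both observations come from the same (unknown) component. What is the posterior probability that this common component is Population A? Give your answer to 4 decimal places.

0.0847

By Bayes' theorem, P(k | x) = P(Z=k) f_k(x) / Σ_j P(Z=j) f_j(x).
Since both observations come from the same component, the likelihood for component k is f_k(x₁)·f_k(x₂).
  L_A = [0.25] × [0.05] = 0.0125
  L_B = [0.22] × [0.09] = 0.0198
  L_C = [0.15] × [0.17] = 0.0255
Prior × likelihood for each component:
  P(Z=A)·L_A = 0.15 × 0.0125 = 0.001875
  P(Z=B)·L_B = 0.25 × 0.0198 = 0.00495
  P(Z=C)·L_C = 0.60 × 0.0255 = 0.0153
Sum: 0.001875 + 0.00495 + 0.0153 = 0.022125
So the posterior for Population A is 0.001875 / 0.022125 ≈ 0.0847.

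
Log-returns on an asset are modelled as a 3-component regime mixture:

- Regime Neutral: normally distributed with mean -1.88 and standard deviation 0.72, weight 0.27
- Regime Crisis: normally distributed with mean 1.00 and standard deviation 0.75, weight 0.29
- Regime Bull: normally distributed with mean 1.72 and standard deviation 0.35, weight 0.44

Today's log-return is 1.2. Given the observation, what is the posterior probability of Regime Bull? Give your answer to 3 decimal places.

0.528

Apply Bayes' rule: the posterior for each component is proportional to its prior times its likelihood at x.
Component likelihoods at x = 1.2:
  L_Neutral = (1/(0.72·√(2π)))·exp(−(1.2−-1.88)²/(2·0.72²)) = 0.554087·exp(-9.14969) = 5.88731e-05
  L_Crisis = (1/(0.75·√(2π)))·exp(−(1.2−1.00)²/(2·0.75²)) = 0.531923·exp(-0.03556) = 0.513342
  L_Bull = (1/(0.35·√(2π)))·exp(−(1.2−1.72)²/(2·0.35²)) = 1.139835·exp(-1.10367) = 0.378027
Unnormalised posteriors:
  P(Z=Neutral)·L_Neutral = 0.27 × 5.88731e-05 = 1.58957e-05
  P(Z=Crisis)·L_Crisis = 0.29 × 0.513342 = 0.148869
  P(Z=Bull)·L_Bull = 0.44 × 0.378027 = 0.166332
Denominator: 1.58957e-05 + 0.148869 + 0.166332 = 0.315217
Responsibility of Regime Bull: 0.166332 / 0.315217 ≈ 0.528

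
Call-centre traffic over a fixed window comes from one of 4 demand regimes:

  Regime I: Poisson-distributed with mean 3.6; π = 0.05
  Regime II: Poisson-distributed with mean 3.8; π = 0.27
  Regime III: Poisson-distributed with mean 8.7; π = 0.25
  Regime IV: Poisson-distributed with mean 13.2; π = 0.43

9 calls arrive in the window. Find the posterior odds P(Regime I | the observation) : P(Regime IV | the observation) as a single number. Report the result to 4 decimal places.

0.0143

Posterior odds = (P(Z=i) f_i(x)) / (P(Z=j) f_j(x)); the normalising sum cancels.
Evaluate each component's likelihood at the observed value:
  L_I = e^(−3.6)·3.6^9/9! = 0.00764715
  L_II = e^(−3.8)·3.8^9/9! = 0.0101852
  L_III = e^(−8.7)·8.7^9/9! = 0.131084
  L_IV = e^(−13.2)·13.2^9/9! = 0.0620462
Odds = (0.05/0.43) × (0.00764715/0.0620462) = 0.116279 × 0.123249 ≈ 0.0143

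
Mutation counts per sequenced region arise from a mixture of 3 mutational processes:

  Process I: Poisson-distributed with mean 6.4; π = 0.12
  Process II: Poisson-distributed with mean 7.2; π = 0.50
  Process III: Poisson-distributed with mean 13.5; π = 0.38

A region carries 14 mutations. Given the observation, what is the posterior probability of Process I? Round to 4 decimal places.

By Bayes' theorem, P(k | x) = π_k f_k(x) / Σ_j π_j f_j(x).
Evaluate each component's likelihood at the observed value:
  L_I = 0.0036866
  L_II = 0.00861641
  L_III = 0.105024
Multiply by the mixture weights:
  π_I·L_I = 0.12 × 0.0036866 = 0.000442393
  π_II·L_II = 0.50 × 0.00861641 = 0.0043082
  π_III·L_III = 0.38 × 0.105024 = 0.0399092
Marginal: 0.000442393 + 0.0043082 + 0.0399092 = 0.0446597
So the posterior for Process I is 0.000442393 / 0.0446597 ≈ 0.0099.

0.0099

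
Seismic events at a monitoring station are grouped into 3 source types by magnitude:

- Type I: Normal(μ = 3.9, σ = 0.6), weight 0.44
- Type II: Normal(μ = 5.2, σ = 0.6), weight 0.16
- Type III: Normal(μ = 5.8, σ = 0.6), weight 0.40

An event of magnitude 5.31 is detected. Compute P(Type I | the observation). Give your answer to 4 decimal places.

0.0590

By Bayes' theorem, P(k | x) = w_k f_k(x) / Σ_j w_j f_j(x).
Evaluate each component's likelihood at the observed value:
  p_I = (1/(0.6·√(2π)))·exp(−(5.31−3.9)²/(2·0.6²)) = 0.664904·exp(-2.76125) = 0.0420304
  p_II = (1/(0.6·√(2π)))·exp(−(5.31−5.2)²/(2·0.6²)) = 0.664904·exp(-0.01681) = 0.653823
  p_III = (1/(0.6·√(2π)))·exp(−(5.31−5.8)²/(2·0.6²)) = 0.664904·exp(-0.33347) = 0.476358
Multiply by the mixture weights:
  w_I·p_I = 0.44 × 0.0420304 = 0.0184934
  w_II·p_II = 0.16 × 0.653823 = 0.104612
  w_III·p_III = 0.40 × 0.476358 = 0.190543
Sum: 0.0184934 + 0.104612 + 0.190543 = 0.313648
So the posterior for Type I is 0.0184934 / 0.313648 ≈ 0.0590.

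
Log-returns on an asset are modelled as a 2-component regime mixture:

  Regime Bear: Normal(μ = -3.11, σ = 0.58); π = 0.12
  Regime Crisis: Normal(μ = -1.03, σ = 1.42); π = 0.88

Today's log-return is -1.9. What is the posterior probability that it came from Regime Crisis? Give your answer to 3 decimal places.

The responsibility of component k is w_k f_k(x) divided by Σ_j w_j f_j(x).
Normal densities:
  L_Bear = 0.078055
  L_Crisis = 0.232868
Unnormalised posteriors:
  w_Bear·L_Bear = 0.12 × 0.078055 = 0.00936661
  w_Crisis·L_Crisis = 0.88 × 0.232868 = 0.204924
Marginal: 0.00936661 + 0.204924 = 0.214291
So the posterior for Regime Crisis is 0.204924 / 0.214291 ≈ 0.956.

0.956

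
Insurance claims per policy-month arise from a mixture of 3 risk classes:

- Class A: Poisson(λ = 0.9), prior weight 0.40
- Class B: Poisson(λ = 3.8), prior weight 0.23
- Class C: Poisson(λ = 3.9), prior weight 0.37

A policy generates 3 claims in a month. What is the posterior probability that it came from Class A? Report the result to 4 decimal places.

The responsibility of component k is π_k f_k(x) divided by Σ_j π_j f_j(x).
Evaluate each component's likelihood at the observed value:
  p_A = e^(−0.9)·0.9^3/3! = 0.0493982
  p_B = e^(−3.8)·3.8^3/3! = 0.204588
  p_C = e^(−3.9)·3.9^3/3! = 0.200122
Weight by the priors:
  π_A·p_A = 0.40 × 0.0493982 = 0.0197593
  π_B·p_B = 0.23 × 0.204588 = 0.0470553
  π_C·p_C = 0.37 × 0.200122 = 0.074045
Evidence: 0.0197593 + 0.0470553 + 0.074045 = 0.14086
So the posterior for Class A is 0.0197593 / 0.14086 ≈ 0.1403.

0.1403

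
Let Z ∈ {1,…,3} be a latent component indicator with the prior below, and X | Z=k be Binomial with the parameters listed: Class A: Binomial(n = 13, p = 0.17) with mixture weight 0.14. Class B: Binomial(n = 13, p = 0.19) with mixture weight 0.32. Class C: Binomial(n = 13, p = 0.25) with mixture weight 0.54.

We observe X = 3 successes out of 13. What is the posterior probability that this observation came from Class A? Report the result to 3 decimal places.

0.126

Apply Bayes' rule: the posterior for each component is proportional to its prior times its likelihood at x.
Binomial probabilities:
  p_A = 0.218019
  p_B = 0.238494
  p_C = 0.251651
Unnormalised posteriors:
  π_A·p_A = 0.14 × 0.218019 = 0.0305226
  π_B·p_B = 0.32 × 0.238494 = 0.076318
  π_C·p_C = 0.54 × 0.251651 = 0.135892
Normaliser: 0.0305226 + 0.076318 + 0.135892 = 0.242732
P(Class A | the observation) = 0.0305226 / 0.242732 ≈ 0.126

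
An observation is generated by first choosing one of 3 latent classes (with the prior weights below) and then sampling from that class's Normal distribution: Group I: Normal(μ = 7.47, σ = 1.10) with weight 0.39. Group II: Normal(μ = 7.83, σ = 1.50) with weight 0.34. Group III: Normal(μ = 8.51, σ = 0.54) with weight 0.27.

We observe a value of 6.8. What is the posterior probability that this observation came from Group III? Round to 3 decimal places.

0.007

The responsibility of component k is π_k f_k(x) divided by Σ_j π_j f_j(x).
Normal densities:
  L_I = 0.301271
  L_II = 0.210103
  L_III = 0.00490921
Prior × likelihood for each component:
  π_I·L_I = 0.39 × 0.301271 = 0.117496
  π_II·L_II = 0.34 × 0.210103 = 0.0714349
  π_III·L_III = 0.27 × 0.00490921 = 0.00132549
Evidence: 0.117496 + 0.0714349 + 0.00132549 = 0.190256
P(Group III | the observation) ≈ 0.007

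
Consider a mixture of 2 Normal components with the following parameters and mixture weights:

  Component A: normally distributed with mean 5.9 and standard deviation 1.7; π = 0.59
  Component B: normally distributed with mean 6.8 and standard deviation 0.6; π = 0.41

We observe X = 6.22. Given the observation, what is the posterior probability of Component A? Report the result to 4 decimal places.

0.4432

Apply Bayes' rule: the posterior for each component is proportional to its prior times its likelihood at x.
Normal densities:
  L_A = (1/(1.7·√(2π)))·exp(−(6.22−5.9)²/(2·1.7²)) = 0.234672·exp(-0.01772) = 0.230551
  L_B = (1/(0.6·√(2π)))·exp(−(6.22−6.8)²/(2·0.6²)) = 0.664904·exp(-0.46722) = 0.416722
Multiply by the mixture weights:
  π_A·L_A = 0.59 × 0.230551 = 0.136025
  π_B·L_B = 0.41 × 0.416722 = 0.170856
Evidence: 0.136025 + 0.170856 = 0.306881
P(Component A | 6.22) ≈ 0.4432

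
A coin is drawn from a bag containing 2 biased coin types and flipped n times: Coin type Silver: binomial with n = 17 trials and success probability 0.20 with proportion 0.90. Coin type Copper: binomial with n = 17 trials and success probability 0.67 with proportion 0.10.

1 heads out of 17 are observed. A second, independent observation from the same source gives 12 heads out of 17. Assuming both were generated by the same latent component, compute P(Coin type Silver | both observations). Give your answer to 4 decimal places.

0.9938

P(component k | x) = P(Z=k)·f_k(x) / marginal(x), where marginal(x) = Σ_j P(Z=j)·f_j(x).
Since both observations come from the same component, the likelihood for component k is f_k(x₁)·f_k(x₂).
  p_Silver = [C(17,1)·0.20^1·0.80^16 = 17·0.2·0.0281475 = 0.0957015] × [8.30539e-06] = 7.94839e-07
  p_Copper = [C(17,1)·0.67^1·0.33^16 = 17·0.67·1.97799e-08 = 2.25293e-07] × [0.198161] = 4.46441e-08
Prior × likelihood for each component:
  P(Z=Silver)·p_Silver = 0.90 × 7.94839e-07 = 7.15355e-07
  P(Z=Copper)·p_Copper = 0.10 × 4.46441e-08 = 4.46441e-09
Evidence: 7.15355e-07 + 4.46441e-09 = 7.19819e-07
P(Coin type Silver | data) = 7.15355e-07 / 7.19819e-07 ≈ 0.9938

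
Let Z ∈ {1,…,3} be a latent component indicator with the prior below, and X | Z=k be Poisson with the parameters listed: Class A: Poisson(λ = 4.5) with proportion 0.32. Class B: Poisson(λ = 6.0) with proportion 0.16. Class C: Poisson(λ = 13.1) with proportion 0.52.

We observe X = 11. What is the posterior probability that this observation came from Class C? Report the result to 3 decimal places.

0.913

Posterior ∝ prior × likelihood, so P(k | x) ∝ w_k f_k(x); normalise over all components.
Evaluate each component's likelihood at the observed value:
  L_A = 0.00426439
  L_B = 0.022529
  L_C = 0.0999012
Prior × likelihood for each component:
  w_A·L_A = 0.32 × 0.00426439 = 0.0013646
  w_B·L_B = 0.16 × 0.022529 = 0.00360463
  w_C·L_C = 0.52 × 0.0999012 = 0.0519486
Denominator: 0.0013646 + 0.00360463 + 0.0519486 = 0.0569179
P(Class C | the observation) = 0.0519486 / 0.0569179 ≈ 0.913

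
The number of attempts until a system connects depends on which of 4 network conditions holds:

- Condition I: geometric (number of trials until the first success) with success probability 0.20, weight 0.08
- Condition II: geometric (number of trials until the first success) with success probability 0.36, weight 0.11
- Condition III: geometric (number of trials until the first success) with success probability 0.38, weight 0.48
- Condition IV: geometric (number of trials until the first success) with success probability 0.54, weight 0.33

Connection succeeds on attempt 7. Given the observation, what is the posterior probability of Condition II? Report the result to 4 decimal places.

0.1435

Apply Bayes' rule: the posterior for each component is proportional to its prior times its likelihood at x.
Geometric probabilities:
  f_I = 0.0524288
  f_II = 0.024739
  f_III = 0.0215841
  f_IV = 0.00511612
Multiply by the mixture weights:
  P(Z=I)·f_I = 0.08 × 0.0524288 = 0.0041943
  P(Z=II)·f_II = 0.11 × 0.024739 = 0.00272129
  P(Z=III)·f_III = 0.48 × 0.0215841 = 0.0103604
  P(Z=IV)·f_IV = 0.33 × 0.00511612 = 0.00168832
Sum: 0.0041943 + 0.00272129 + 0.0103604 + 0.00168832 = 0.0189643
Responsibility of Condition II: 0.00272129 / 0.0189643 ≈ 0.1435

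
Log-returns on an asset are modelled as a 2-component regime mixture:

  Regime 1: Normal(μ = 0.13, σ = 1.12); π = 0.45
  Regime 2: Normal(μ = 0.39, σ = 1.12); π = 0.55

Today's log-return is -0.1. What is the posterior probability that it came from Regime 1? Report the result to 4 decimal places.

P(component k | x) = π_k·f_k(x) / marginal(x), where marginal(x) = Σ_j π_j·f_j(x).
Component likelihoods at x = -0.1:
  f_1 = 0.348766
  f_2 = 0.32369
Unnormalised posteriors:
  π_1·f_1 = 0.45 × 0.348766 = 0.156945
  π_2·f_2 = 0.55 × 0.32369 = 0.178029
Normaliser: 0.156945 + 0.178029 = 0.334974
P(Regime 1 | data) = 0.156945 / 0.334974 ≈ 0.4685

0.4685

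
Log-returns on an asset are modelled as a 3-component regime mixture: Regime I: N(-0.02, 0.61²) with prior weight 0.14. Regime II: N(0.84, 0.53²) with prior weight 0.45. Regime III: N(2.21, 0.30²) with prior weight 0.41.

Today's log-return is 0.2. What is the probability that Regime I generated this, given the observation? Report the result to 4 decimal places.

0.3443

Posterior ∝ prior × likelihood, so P(k | x) ∝ w_k f_k(x); normalise over all components.
Component likelihoods at x = 0.2:
  L_I = 0.612823
  L_II = 0.363075
  L_III = 2.37711e-10
Weight by the priors:
  w_I·L_I = 0.14 × 0.612823 = 0.0857953
  w_II·L_II = 0.45 × 0.363075 = 0.163384
  w_III·L_III = 0.41 × 2.37711e-10 = 9.74615e-11
Normaliser: 0.0857953 + 0.163384 + 9.74615e-11 = 0.249179
So the posterior for Regime I is 0.0857953 / 0.249179 ≈ 0.3443.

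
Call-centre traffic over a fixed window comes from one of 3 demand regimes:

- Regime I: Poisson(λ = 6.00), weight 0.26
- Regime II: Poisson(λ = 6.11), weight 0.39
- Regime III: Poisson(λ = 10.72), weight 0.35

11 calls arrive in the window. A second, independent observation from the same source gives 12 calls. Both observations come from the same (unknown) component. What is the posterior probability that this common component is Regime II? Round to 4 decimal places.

The responsibility of component k is π_k f_k(x) divided by Σ_j π_j f_j(x).
Since both observations come from the same component, the likelihood for component k is f_k(x₁)·f_k(x₂).
  p_I = [0.022529] × [0.0112645] = 0.000253777
  p_II = [0.0246467] × [0.0125493] = 0.000309298
  p_III = [0.118946] × [0.106258] = 0.012639
Prior × likelihood for each component:
  π_I·p_I = 0.26 × 0.000253777 = 6.5982e-05
  π_II·p_II = 0.39 × 0.000309298 = 0.000120626
  π_III·p_III = 0.35 × 0.012639 = 0.00442366
Marginal: 6.5982e-05 + 0.000120626 + 0.00442366 = 0.00461027
P(Regime II | x₁,x₂) ≈ 0.0262

0.0262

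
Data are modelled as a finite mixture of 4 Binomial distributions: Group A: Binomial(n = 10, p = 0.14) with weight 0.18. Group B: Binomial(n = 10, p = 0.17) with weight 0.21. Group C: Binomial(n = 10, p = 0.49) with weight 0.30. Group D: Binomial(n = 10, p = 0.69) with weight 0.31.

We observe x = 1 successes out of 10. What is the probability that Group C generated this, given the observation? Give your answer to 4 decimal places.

The responsibility of component k is π_k f_k(x) divided by Σ_j π_j f_j(x).
Binomial probabilities:
  f_A = 0.360258
  f_B = 0.317798
  f_C = 0.0114374
  f_D = 0.000182433
Unnormalised posteriors:
  π_A·f_A = 0.18 × 0.360258 = 0.0648465
  π_B·f_B = 0.21 × 0.317798 = 0.0667377
  π_C·f_C = 0.30 × 0.0114374 = 0.00343122
  π_D·f_D = 0.31 × 0.000182433 = 5.65544e-05
Denominator: 0.0648465 + 0.0667377 + 0.00343122 + 5.65544e-05 = 0.135072
P(Group C | the observation) ≈ 0.0254

0.0254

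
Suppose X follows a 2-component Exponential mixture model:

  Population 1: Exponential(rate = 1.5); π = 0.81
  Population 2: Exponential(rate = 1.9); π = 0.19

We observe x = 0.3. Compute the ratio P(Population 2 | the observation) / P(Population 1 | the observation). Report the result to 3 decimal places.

The posterior odds equal the prior odds times the likelihood ratio: (π_i/π_j)·(f_i(x)/f_j(x)).
Evaluate each component's likelihood at the observed value:
  L_1 = 0.956442
  L_2 = 1.0745
0.204155 / 0.774718 ≈ 0.264

0.264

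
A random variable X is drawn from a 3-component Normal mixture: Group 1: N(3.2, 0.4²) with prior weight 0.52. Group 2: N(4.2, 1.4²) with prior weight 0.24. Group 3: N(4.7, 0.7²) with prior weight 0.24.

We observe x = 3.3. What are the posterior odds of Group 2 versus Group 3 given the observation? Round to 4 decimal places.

3.0048

Only the two components matter; the odds are (P(Z=i) f_i(x)) / (P(Z=j) f_j(x)).
Component likelihoods at x = 3.3:
  p_1 = (1/(0.4·√(2π)))·exp(−(3.3−3.2)²/(2·0.4²)) = 0.997356·exp(-0.03125) = 0.96667
  p_2 = (1/(1.4·√(2π)))·exp(−(3.3−4.2)²/(2·1.4²)) = 0.284959·exp(-0.20663) = 0.231762
  p_3 = (1/(0.7·√(2π)))·exp(−(3.3−4.7)²/(2·0.7²)) = 0.569918·exp(-2.00000) = 0.07713
0.0556229 / 0.0185112 ≈ 3.0048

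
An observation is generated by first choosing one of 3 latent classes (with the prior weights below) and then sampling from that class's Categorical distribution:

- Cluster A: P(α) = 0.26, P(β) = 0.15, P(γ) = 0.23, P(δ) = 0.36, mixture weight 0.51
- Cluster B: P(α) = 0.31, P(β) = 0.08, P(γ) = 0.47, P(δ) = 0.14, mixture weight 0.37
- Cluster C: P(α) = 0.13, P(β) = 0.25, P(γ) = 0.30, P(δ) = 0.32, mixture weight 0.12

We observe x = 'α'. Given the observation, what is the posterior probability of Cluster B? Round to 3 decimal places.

0.436

The responsibility of component k is w_k f_k(x) divided by Σ_j w_j f_j(x).
Component likelihoods at x = 'α':
  f_A = P(α | comp) = 0.26
  f_B = P(α | comp) = 0.31
  f_C = P(α | comp) = 0.13
Unnormalised posteriors:
  w_A·f_A = 0.51 × 0.26 = 0.1326
  w_B·f_B = 0.37 × 0.31 = 0.1147
  w_C·f_C = 0.12 × 0.13 = 0.0156
Normaliser: 0.1326 + 0.1147 + 0.0156 = 0.2629
P(Cluster B | 'α') ≈ 0.436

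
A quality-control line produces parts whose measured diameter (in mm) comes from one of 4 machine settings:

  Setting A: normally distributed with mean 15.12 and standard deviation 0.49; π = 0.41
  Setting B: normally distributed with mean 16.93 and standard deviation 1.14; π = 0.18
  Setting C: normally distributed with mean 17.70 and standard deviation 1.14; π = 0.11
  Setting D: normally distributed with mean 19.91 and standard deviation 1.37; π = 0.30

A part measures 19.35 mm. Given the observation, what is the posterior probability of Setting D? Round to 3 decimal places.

P(component k | x) = w_k·f_k(x) / marginal(x), where marginal(x) = Σ_j w_j·f_j(x).
Evaluate each component's likelihood at the observed value:
  f_A = 5.34953e-17
  f_B = 0.0367682
  f_C = 0.122775
  f_D = 0.26786
Weight by the priors:
  w_A·f_A = 0.41 × 5.34953e-17 = 2.19331e-17
  w_B·f_B = 0.18 × 0.0367682 = 0.00661828
  w_C·f_C = 0.11 × 0.122775 = 0.0135052
  w_D·f_D = 0.30 × 0.26786 = 0.080358
Normaliser: 2.19331e-17 + 0.00661828 + 0.0135052 + 0.080358 = 0.100481
Responsibility of Setting D: 0.080358 / 0.100481 ≈ 0.800

0.800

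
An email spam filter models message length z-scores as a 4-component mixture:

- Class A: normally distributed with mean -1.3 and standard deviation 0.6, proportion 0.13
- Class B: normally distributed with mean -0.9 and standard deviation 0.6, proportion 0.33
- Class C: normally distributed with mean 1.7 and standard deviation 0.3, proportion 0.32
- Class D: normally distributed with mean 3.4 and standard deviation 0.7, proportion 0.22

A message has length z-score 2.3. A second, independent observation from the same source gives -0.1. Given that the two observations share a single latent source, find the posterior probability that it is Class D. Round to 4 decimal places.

0.6527

P(component k | x) = w_k·f_k(x) / marginal(x), where marginal(x) = Σ_j w_j·f_j(x).
Since both observations come from the same component, the likelihood for component k is f_k(x₁)·f_k(x₂).
  L_A = [(1/(0.6·√(2π)))·exp(−(2.3−-1.3)²/(2·0.6²)) = 0.664904·exp(-18.00000) = 1.01265e-08] × [0.0899849] = 9.1123e-10
  L_B = [(1/(0.6·√(2π)))·exp(−(2.3−-0.9)²/(2·0.6²)) = 0.664904·exp(-14.22222) = 4.42717e-07] × [0.27335] = 1.21017e-07
  L_C = [(1/(0.3·√(2π)))·exp(−(2.3−1.7)²/(2·0.3²)) = 1.329808·exp(-2.00000) = 0.17997] × [2.02529e-08] = 3.64492e-09
  L_D = [(1/(0.7·√(2π)))·exp(−(2.3−3.4)²/(2·0.7²)) = 0.569918·exp(-1.23469) = 0.165803] × [2.12389e-06] = 3.52146e-07
Weight by the priors:
  w_A·L_A = 0.13 × 9.1123e-10 = 1.1846e-10
  w_B·L_B = 0.33 × 1.21017e-07 = 3.99355e-08
  w_C·L_C = 0.32 × 3.64492e-09 = 1.16637e-09
  w_D·L_D = 0.22 × 3.52146e-07 = 7.7472e-08
Denominator: 1.1846e-10 + 3.99355e-08 + 1.16637e-09 + 7.7472e-08 = 1.18692e-07
So the posterior for Class D is 7.7472e-08 / 1.18692e-07 ≈ 0.6527.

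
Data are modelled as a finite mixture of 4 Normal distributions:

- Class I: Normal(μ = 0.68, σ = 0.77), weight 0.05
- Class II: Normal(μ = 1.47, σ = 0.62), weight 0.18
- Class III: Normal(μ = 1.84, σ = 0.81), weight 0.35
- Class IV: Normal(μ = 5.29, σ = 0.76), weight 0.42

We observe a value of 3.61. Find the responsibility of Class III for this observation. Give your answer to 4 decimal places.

The responsibility of component k is P(Z=k) f_k(x) divided by Σ_j P(Z=j) f_j(x).
Evaluate each component's likelihood at the observed value:
  p_I = (1/(0.77·√(2π)))·exp(−(3.61−0.68)²/(2·0.77²)) = 0.518107·exp(-7.23975) = 0.000371736
  p_II = (1/(0.62·√(2π)))·exp(−(3.61−1.47)²/(2·0.62²)) = 0.643455·exp(-5.95682) = 0.00166535
  p_III = (1/(0.81·√(2π)))·exp(−(3.61−1.84)²/(2·0.81²)) = 0.492521·exp(-2.38752) = 0.0452418
  p_IV = (1/(0.76·√(2π)))·exp(−(3.61−5.29)²/(2·0.76²)) = 0.524924·exp(-2.44321) = 0.045606
Prior × likelihood for each component:
  P(Z=I)·p_I = 0.05 × 0.000371736 = 1.85868e-05
  P(Z=II)·p_II = 0.18 × 0.00166535 = 0.000299763
  P(Z=III)·p_III = 0.35 × 0.0452418 = 0.0158346
  P(Z=IV)·p_IV = 0.42 × 0.045606 = 0.0191545
Evidence: 1.85868e-05 + 0.000299763 + 0.0158346 + 0.0191545 = 0.0353075
So the posterior for Class III is 0.0158346 / 0.0353075 ≈ 0.4485.

0.4485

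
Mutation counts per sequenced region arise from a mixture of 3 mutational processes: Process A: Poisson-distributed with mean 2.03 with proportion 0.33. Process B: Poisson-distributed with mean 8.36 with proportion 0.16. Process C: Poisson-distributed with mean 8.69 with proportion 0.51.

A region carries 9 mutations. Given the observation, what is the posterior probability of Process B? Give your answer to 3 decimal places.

By Bayes' theorem, P(k | x) = w_k f_k(x) / Σ_j w_j f_j(x).
Evaluate each component's likelihood at the observed value:
  p_A = 0.000211877
  p_B = 0.128645
  p_C = 0.131038
Weight by the priors:
  w_A·p_A = 0.33 × 0.000211877 = 6.99194e-05
  w_B·p_B = 0.16 × 0.128645 = 0.0205831
  w_C·p_C = 0.51 × 0.131038 = 0.0668292
Sum: 6.99194e-05 + 0.0205831 + 0.0668292 = 0.0874822
P(Process B | data) = 0.0205831 / 0.0874822 ≈ 0.235

0.235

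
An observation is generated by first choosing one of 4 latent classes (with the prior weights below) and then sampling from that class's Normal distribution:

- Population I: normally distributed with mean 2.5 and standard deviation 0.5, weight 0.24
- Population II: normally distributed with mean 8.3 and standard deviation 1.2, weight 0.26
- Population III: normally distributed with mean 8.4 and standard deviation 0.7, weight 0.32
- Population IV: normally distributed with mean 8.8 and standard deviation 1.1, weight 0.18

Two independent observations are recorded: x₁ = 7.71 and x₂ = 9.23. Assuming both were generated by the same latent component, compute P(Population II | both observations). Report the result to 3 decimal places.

The responsibility of component k is P(Z=k) f_k(x) divided by Σ_j P(Z=j) f_j(x).
Since both observations come from the same component, the likelihood for component k is f_k(x₁)·f_k(x₂).
  f_I = [2.11288e-24] × [3.63938e-40] = 7.68956e-64
  f_II = [0.294603] × [0.246209] = 0.0725339
  f_III = [0.35061] × [0.282176] = 0.098934
  f_IV = [0.221973] × [0.335997] = 0.0745822
Prior × likelihood for each component:
  P(Z=I)·f_I = 0.24 × 7.68956e-64 = 1.84549e-64
  P(Z=II)·f_II = 0.26 × 0.0725339 = 0.0188588
  P(Z=III)·f_III = 0.32 × 0.098934 = 0.0316589
  P(Z=IV)·f_IV = 0.18 × 0.0745822 = 0.0134248
Evidence: 1.84549e-64 + 0.0188588 + 0.0316589 + 0.0134248 = 0.0639425
P(Population II | x) = 0.0188588 / 0.0639425 ≈ 0.295

0.295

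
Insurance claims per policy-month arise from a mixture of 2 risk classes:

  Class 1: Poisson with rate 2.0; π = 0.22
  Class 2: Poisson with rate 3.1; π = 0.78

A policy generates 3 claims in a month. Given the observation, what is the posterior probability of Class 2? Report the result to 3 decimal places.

Posterior ∝ prior × likelihood, so P(k | x) ∝ π_k f_k(x); normalise over all components.
Poisson probabilities:
  p_1 = 0.180447
  p_2 = 0.223677
Unnormalised posteriors:
  π_1·p_1 = 0.22 × 0.180447 = 0.0396983
  π_2·p_2 = 0.78 × 0.223677 = 0.174468
Marginal: 0.0396983 + 0.174468 = 0.214166
P(Class 2 | the observation) = 0.174468 / 0.214166 ≈ 0.815

0.815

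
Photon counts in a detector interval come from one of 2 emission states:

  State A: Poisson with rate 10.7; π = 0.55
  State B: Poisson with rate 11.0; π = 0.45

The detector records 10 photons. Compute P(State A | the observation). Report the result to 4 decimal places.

0.5558

Apply Bayes' rule: the posterior for each component is proportional to its prior times its likelihood at x.
Component likelihoods at x = 10 photons:
  p_A = 0.122215
  p_B = 0.119378
Unnormalised posteriors:
  π_A·p_A = 0.55 × 0.122215 = 0.0672181
  π_B·p_B = 0.45 × 0.119378 = 0.0537201
Normaliser: 0.0672181 + 0.0537201 = 0.120938
So the posterior for State A is 0.0672181 / 0.120938 ≈ 0.5558.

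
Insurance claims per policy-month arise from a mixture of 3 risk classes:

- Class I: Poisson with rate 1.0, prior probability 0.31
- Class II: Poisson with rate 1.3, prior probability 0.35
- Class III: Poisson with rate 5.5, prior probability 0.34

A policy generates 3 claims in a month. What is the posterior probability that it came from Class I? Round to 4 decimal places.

0.2056

By Bayes' theorem, P(k | x) = w_k f_k(x) / Σ_j w_j f_j(x).
Poisson probabilities:
  f_I = 0.0613132
  f_II = 0.0997921
  f_III = 0.113323
Prior × likelihood for each component:
  w_I·f_I = 0.31 × 0.0613132 = 0.0190071
  w_II·f_II = 0.35 × 0.0997921 = 0.0349272
  w_III·f_III = 0.34 × 0.113323 = 0.0385297
Normaliser: 0.0190071 + 0.0349272 + 0.0385297 = 0.0924641
So the posterior for Class I is 0.0190071 / 0.0924641 ≈ 0.2056.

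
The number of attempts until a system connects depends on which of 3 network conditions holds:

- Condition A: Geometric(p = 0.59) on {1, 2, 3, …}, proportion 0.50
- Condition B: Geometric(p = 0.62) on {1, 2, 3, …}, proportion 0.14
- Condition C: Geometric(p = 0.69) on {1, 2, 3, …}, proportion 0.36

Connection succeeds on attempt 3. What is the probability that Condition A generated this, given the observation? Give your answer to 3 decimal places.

Apply Bayes' rule: the posterior for each component is proportional to its prior times its likelihood at x.
Geometric probabilities:
  L_A = 0.099179
  L_B = 0.089528
  L_C = 0.066309
Unnormalised posteriors:
  π_A·L_A = 0.50 × 0.099179 = 0.0495895
  π_B·L_B = 0.14 × 0.089528 = 0.0125339
  π_C·L_C = 0.36 × 0.066309 = 0.0238712
Evidence: 0.0495895 + 0.0125339 + 0.0238712 = 0.0859947
P(Condition A | data) = 0.0495895 / 0.0859947 ≈ 0.577

0.577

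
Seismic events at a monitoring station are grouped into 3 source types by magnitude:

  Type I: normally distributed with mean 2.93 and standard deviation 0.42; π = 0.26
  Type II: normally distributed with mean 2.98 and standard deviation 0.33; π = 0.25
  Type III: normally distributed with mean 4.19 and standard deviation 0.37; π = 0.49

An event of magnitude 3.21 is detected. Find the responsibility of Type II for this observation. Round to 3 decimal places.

Posterior ∝ prior × likelihood, so P(k | x) ∝ P(Z=k) f_k(x); normalise over all components.
Normal densities:
  L_I = 0.76059
  L_II = 0.948229
  L_III = 0.0323107
Weight by the priors:
  P(Z=I)·L_I = 0.26 × 0.76059 = 0.197754
  P(Z=II)·L_II = 0.25 × 0.948229 = 0.237057
  P(Z=III)·L_III = 0.49 × 0.0323107 = 0.0158323
Evidence: 0.197754 + 0.237057 + 0.0158323 = 0.450643
So the posterior for Type II is 0.237057 / 0.450643 ≈ 0.526.

0.526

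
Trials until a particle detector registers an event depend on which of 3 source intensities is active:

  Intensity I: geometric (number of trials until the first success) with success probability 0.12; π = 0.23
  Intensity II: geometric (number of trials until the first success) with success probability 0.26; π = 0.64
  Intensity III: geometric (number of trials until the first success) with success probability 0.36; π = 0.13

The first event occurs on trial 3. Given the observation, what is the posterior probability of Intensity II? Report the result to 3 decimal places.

By Bayes' theorem, P(k | x) = P(Z=k) f_k(x) / Σ_j P(Z=j) f_j(x).
Evaluate each component's likelihood at the observed value:
  p_I = 0.092928
  p_II = 0.142376
  p_III = 0.147456
Unnormalised posteriors:
  P(Z=I)·p_I = 0.23 × 0.092928 = 0.0213734
  P(Z=II)·p_II = 0.64 × 0.142376 = 0.0911206
  P(Z=III)·p_III = 0.13 × 0.147456 = 0.0191693
Sum: 0.0213734 + 0.0911206 + 0.0191693 = 0.131663
So the posterior for Intensity II is 0.0911206 / 0.131663 ≈ 0.692.

0.692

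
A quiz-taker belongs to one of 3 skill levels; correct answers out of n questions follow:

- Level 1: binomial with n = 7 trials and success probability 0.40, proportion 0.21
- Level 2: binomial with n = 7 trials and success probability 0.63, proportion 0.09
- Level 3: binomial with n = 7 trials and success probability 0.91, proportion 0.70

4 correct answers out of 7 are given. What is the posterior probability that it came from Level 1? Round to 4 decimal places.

Posterior ∝ prior × likelihood, so P(k | x) ∝ π_k f_k(x); normalise over all components.
Component likelihoods at x = 4 correct answers out of 7:
  f_1 = C(7,4)·0.40^4·0.60^3 = 35·0.0256·0.216 = 0.193536
  f_2 = C(7,4)·0.63^4·0.37^3 = 35·0.15753·0.050653 = 0.279277
  f_3 = C(7,4)·0.91^4·0.09^3 = 35·0.68575·0.000729 = 0.0174969
Weight by the priors:
  π_1·f_1 = 0.21 × 0.193536 = 0.0406426
  π_2·f_2 = 0.09 × 0.279277 = 0.0251349
  π_3·f_3 = 0.70 × 0.0174969 = 0.0122478
Normaliser: 0.0406426 + 0.0251349 + 0.0122478 = 0.0780253
So the posterior for Level 1 is 0.0406426 / 0.0780253 ≈ 0.5209.

0.5209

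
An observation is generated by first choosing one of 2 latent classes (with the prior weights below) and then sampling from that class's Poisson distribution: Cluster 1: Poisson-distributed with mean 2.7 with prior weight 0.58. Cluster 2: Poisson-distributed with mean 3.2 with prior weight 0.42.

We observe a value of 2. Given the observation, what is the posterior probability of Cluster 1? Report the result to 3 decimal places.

0.618

By Bayes' theorem, P(k | x) = w_k f_k(x) / Σ_j w_j f_j(x).
Component likelihoods at x = 2:
  f_1 = 0.244964
  f_2 = 0.208702
Unnormalised posteriors:
  w_1·f_1 = 0.58 × 0.244964 = 0.142079
  w_2·f_2 = 0.42 × 0.208702 = 0.087655
Denominator: 0.142079 + 0.087655 = 0.229734
So the posterior for Cluster 1 is 0.142079 / 0.229734 ≈ 0.618.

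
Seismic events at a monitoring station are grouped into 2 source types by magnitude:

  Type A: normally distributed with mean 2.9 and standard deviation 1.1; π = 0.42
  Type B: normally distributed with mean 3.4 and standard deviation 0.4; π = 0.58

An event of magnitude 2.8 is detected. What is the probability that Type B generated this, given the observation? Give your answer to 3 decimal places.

0.553

Apply Bayes' rule: the posterior for each component is proportional to its prior times its likelihood at x.
Evaluate each component's likelihood at the observed value:
  L_A = 0.361179
  L_B = 0.323794
Prior × likelihood for each component:
  w_A·L_A = 0.42 × 0.361179 = 0.151695
  w_B·L_B = 0.58 × 0.323794 = 0.187801
Denominator: 0.151695 + 0.187801 = 0.339496
So the posterior for Type B is 0.187801 / 0.339496 ≈ 0.553.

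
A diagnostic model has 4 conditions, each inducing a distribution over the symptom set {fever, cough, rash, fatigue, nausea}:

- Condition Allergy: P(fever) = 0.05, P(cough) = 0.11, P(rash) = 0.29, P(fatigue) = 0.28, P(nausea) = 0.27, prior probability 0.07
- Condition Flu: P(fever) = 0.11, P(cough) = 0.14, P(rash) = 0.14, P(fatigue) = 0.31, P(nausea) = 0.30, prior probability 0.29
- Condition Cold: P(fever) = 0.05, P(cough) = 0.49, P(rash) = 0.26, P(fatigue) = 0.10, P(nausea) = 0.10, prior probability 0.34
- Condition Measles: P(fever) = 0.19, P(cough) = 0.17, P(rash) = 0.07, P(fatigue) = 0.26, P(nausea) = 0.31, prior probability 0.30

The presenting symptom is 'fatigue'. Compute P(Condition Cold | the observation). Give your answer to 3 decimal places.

By Bayes' theorem, P(k | x) = w_k f_k(x) / Σ_j w_j f_j(x).
Component likelihoods at x = 'fatigue':
  f_Allergy = 0.28
  f_Flu = 0.31
  f_Cold = 0.1
  f_Measles = 0.26
Weight by the priors:
  w_Allergy·f_Allergy = 0.07 × 0.28 = 0.0196
  w_Flu·f_Flu = 0.29 × 0.31 = 0.0899
  w_Cold·f_Cold = 0.34 × 0.1 = 0.034
  w_Measles·f_Measles = 0.30 × 0.26 = 0.078
Normaliser: 0.0196 + 0.0899 + 0.034 + 0.078 = 0.2215
So the posterior for Condition Cold is 0.034 / 0.2215 ≈ 0.153.

0.153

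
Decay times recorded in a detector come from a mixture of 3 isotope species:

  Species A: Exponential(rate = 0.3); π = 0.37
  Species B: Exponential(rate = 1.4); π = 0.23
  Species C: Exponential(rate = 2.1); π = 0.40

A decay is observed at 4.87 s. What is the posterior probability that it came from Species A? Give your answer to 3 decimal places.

Posterior ∝ prior × likelihood, so P(k | x) ∝ w_k f_k(x); normalise over all components.
Evaluate each component's likelihood at the observed value:
  p_A = 0.3·e^(−0.3·4.87) = 0.3·e^(−1.4610) = 0.0696012
  p_B = 1.4·e^(−1.4·4.87) = 1.4·e^(−6.8180) = 0.00153147
  p_C = 2.1·e^(−2.1·4.87) = 2.1·e^(−10.2270) = 7.59783e-05
Prior × likelihood for each component:
  w_A·p_A = 0.37 × 0.0696012 = 0.0257525
  w_B·p_B = 0.23 × 0.00153147 = 0.000352238
  w_C·p_C = 0.40 × 7.59783e-05 = 3.03913e-05
Denominator: 0.0257525 + 0.000352238 + 3.03913e-05 = 0.0261351
P(Species A | x) ≈ 0.985

0.985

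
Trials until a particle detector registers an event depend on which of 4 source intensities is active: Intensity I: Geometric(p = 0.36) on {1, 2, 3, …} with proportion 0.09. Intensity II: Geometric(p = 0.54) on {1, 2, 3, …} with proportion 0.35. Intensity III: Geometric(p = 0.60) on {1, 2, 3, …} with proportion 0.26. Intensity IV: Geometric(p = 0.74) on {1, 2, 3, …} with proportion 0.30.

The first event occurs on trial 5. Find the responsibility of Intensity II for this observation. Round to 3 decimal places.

P(component k | x) = P(Z=k)·f_k(x) / marginal(x), where marginal(x) = Σ_j P(Z=j)·f_j(x).
Component likelihoods at x = 5:
  f_I = 0.060398
  f_II = 0.0241783
  f_III = 0.01536
  f_IV = 0.00338162
Unnormalised posteriors:
  P(Z=I)·f_I = 0.09 × 0.060398 = 0.00543582
  P(Z=II)·f_II = 0.35 × 0.0241783 = 0.00846239
  P(Z=III)·f_III = 0.26 × 0.01536 = 0.0039936
  P(Z=IV)·f_IV = 0.30 × 0.00338162 = 0.00101449
Denominator: 0.00543582 + 0.00846239 + 0.0039936 + 0.00101449 = 0.0189063
So the posterior for Intensity II is 0.00846239 / 0.0189063 ≈ 0.448.

0.448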